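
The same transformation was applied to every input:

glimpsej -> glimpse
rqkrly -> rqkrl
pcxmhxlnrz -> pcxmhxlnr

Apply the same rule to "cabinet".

Looking at the pairs, the operation is to delete the last character.
On "cabinet" that produces "cabine".

cabine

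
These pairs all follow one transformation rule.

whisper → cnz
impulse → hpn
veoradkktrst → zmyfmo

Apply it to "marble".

The pattern: keep every other character starting from the second (positions 2nd, 4th, 6th, ...), then shift every letter 5 places backward in the alphabet (wrapping around).
For "marble", step one produces "abe"; step two turns that into "vwz".

vwz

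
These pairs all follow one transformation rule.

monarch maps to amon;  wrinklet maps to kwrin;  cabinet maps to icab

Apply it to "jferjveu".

jjfer

The rule is to delete the last 3 characters, then move the last character to the front.
Applying both steps to "jferjveu": "jferj", then "jjfer".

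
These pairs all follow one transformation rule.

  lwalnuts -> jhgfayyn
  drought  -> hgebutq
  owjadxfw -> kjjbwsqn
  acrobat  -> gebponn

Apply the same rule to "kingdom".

bazxvtq

The pattern: sort the characters into reverse alphabetical order, then shift every letter 13 places forward in the alphabet (wrapping around) — i.e. ROT13.
For "kingdom", step one produces "onmkigd"; step two turns that into "bazxvtq".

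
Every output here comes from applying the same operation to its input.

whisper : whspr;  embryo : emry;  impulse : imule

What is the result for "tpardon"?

The pattern: double every character, then keep one character in every 3, starting at position 1 (positions 1st, 4th, 7th, ...).
Working it through for "tpardon": intermediate "ttppaarrddoonn", final "tprdn".

tprdn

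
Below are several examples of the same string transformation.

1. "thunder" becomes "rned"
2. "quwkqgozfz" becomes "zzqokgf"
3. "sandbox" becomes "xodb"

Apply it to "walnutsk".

Looking at the pairs, the operation is to delete the first 3 characters, then sort the characters into reverse alphabetical order.
"walnutsk" → "nutsk" → "utsnk".

utsnk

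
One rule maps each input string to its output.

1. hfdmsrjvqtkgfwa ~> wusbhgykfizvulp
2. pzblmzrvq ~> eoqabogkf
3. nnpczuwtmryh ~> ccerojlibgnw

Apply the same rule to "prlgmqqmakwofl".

The rule is to shift every letter 11 places backward in the alphabet (wrapping around).
For "prlgmqqmakwofl" the result is "egavbffbpzldua".

egavbffbpzldua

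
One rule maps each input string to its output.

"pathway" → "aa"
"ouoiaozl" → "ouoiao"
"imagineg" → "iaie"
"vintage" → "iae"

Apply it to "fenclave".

What's happening: keep only the vowels.
Doing the same to "fenclave": "eae".

eae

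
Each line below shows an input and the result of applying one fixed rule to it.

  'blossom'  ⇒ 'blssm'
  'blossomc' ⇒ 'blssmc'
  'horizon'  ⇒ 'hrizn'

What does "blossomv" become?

blssmv

Looking at the pairs, the operation is to remove every "o".
So "blossomv" becomes "blssmv".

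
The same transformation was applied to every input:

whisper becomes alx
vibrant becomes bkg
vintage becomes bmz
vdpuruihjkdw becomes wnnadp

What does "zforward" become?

yktw

What's happening: shift every letter 7 places backward in the alphabet (wrapping around), then keep every other character starting from the second (positions 2nd, 4th, 6th, ...).
For "zforward", step one produces "syhkptkw"; step two turns that into "yktw".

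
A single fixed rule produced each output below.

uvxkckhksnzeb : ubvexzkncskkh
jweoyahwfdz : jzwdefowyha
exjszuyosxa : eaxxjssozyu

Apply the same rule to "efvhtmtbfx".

Rule — take characters alternately from the front and the back (1st, last, 2nd, 2nd-last, ...).
So "efvhtmtbfx" becomes "exffvbhttm".

exffvbhttm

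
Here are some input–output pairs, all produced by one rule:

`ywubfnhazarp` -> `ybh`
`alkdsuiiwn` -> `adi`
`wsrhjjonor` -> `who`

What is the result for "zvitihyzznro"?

zty

The pattern: delete the last 3 characters, then keep one character in every 3, starting at position 1 (positions 1st, 4th, 7th, ...).
Working it through for "zvitihyzznro": intermediate "zvitihyzz", final "zty".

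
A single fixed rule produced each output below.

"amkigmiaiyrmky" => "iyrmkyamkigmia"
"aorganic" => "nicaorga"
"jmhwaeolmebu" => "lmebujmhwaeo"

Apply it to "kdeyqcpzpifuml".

The pattern: swap the front and back halves of the string, then move the first character to the end.
Working it through for "kdeyqcpzpifuml": intermediate "zpifumlkdeyqcp", final "pifumlkdeyqcpz".
(Check on "jmhwaeolmebu": → "olmebujmhwae" → "lmebujmhwaeo" ✓)

pifumlkdeyqcpz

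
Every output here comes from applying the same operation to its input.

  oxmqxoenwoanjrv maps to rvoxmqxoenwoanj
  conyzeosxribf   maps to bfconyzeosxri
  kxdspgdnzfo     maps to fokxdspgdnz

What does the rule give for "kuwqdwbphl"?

hlkuwqdwbp

Looking at the pairs, the operation is to move the last 2 characters to the front (rotate right by 2).
So "kuwqdwbphl" becomes "hlkuwqdwbp".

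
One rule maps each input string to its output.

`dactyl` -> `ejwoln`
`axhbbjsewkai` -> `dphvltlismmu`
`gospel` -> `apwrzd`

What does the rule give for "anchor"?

Looking at the pairs, the operation is to swap the front and back halves of the string, then shift every letter 11 places forward in the alphabet (wrapping around).
"anchor" → "szclyn".

szclyn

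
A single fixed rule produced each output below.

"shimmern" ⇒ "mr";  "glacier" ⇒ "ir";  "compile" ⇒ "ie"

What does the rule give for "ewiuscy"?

In each case the input is transformed by: keep every other character starting from the first (positions 1st, 3rd, 5th, ...), then delete the first 2 characters.
Working it through for "ewiuscy": intermediate "eisy", final "sy".

sy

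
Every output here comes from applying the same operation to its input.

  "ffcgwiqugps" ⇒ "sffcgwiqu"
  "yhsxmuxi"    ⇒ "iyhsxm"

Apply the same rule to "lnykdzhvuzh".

The rule is to move the last character to the front, then delete the last 2 characters.
For "lnykdzhvuzh", step one produces "hlnykdzhvuz"; step two turns that into "hlnykdzhv".

hlnykdzhv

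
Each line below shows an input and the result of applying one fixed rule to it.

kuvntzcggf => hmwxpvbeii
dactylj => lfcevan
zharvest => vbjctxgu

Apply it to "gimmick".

mikooke

Each output is the input with this applied: shift every letter 2 places forward in the alphabet (wrapping around), then move the last character to the front.
Applying both steps to "gimmick": "ikookem", then "mikooke".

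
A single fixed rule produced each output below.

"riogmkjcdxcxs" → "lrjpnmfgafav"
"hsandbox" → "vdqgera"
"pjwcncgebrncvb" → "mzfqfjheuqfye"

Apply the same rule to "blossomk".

orvvrpn

The transformation: delete the first character, then shift every letter 3 places forward in the alphabet (wrapping around).
Working it through for "blossomk": intermediate "lossomk", final "orvvrpn".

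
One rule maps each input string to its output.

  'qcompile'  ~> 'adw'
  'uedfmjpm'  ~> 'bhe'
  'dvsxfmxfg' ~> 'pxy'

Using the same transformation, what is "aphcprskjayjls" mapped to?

Looking at the pairs, the operation is to shift every letter 8 places backward in the alphabet (wrapping around), then keep only the last 3 characters.
On "aphcprskjayjls": the first step gives "shzuhjkcbsqbdk", and the second then gives "bdk".

bdk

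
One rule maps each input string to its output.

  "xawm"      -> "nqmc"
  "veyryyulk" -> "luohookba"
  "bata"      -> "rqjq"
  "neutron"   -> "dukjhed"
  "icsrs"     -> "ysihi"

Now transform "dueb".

Rule — shift every letter 10 places backward in the alphabet (wrapping around).
"dueb" → "tkur".

tkur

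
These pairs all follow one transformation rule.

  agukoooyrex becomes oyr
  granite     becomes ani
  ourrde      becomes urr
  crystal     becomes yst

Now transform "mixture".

xtu

The rule is to move the last 2 characters to the front (rotate right by 2), then keep only the last 3 characters.
For "mixture", step one produces "remixtu"; step two turns that into "xtu".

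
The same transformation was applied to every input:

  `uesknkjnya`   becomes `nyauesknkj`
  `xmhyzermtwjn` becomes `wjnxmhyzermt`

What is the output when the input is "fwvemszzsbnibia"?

biafwvemszzsbni

Rule — move the last 3 characters to the front (rotate right by 3).
So "fwvemszzsbnibia" becomes "biafwvemszzsbni".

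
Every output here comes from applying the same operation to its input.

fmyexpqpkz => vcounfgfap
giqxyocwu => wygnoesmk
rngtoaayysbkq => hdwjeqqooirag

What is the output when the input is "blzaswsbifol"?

rbpqimiryveb

Each output is the input with this applied: shift every letter 10 places backward in the alphabet (wrapping around).
On "blzaswsbifol" that produces "rbpqimiryveb".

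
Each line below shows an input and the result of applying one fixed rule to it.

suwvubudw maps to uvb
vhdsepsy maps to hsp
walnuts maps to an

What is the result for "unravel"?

na

In each case the input is transformed by: keep every other character starting from the second (positions 2nd, 4th, 6th, ...), then delete the last character.
"unravel" → "nae" → "na".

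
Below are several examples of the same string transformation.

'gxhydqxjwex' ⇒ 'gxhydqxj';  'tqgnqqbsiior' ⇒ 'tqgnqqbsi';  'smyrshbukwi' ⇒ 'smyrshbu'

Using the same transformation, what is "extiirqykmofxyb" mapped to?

Each output is the input with this applied: delete the last 3 characters.
For "extiirqykmofxyb" the result is "extiirqykmof".

extiirqykmof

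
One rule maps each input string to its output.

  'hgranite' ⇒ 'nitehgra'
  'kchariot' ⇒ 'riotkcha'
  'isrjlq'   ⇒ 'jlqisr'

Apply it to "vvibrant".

What's happening: swap the front and back halves of the string.
For "vvibrant" the result is "rantvvib".

rantvvib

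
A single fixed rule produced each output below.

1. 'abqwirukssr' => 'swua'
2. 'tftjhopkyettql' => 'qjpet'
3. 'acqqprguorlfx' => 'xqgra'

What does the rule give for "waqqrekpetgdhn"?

hqktw

The transformation: keep one character in every 3, starting at position 1 (positions 1st, 4th, 7th, ...), then swap the first and last characters.
Applying both steps to "waqqrekpetgdhn": "wqkth", then "hqktw".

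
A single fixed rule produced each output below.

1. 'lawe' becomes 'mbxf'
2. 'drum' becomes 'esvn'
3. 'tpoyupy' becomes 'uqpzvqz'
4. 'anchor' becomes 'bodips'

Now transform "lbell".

The pattern: shift every letter 1 place forward in the alphabet (wrapping around).
Applying that to "lbell" gives "mcfmm".

mcfmm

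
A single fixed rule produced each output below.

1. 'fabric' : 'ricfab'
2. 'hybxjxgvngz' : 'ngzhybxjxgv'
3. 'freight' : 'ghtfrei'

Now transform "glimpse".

pseglim

In each case the input is transformed by: move the last 3 characters to the front (rotate right by 3).
For "glimpse" the result is "pseglim".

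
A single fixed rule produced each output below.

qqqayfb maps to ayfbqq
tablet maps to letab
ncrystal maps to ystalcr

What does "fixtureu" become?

tureuix

The transformation: delete the first character, then move the first 2 characters to the end (rotate left by 2).
Working it through for "fixtureu": intermediate "ixtureu", final "tureuix".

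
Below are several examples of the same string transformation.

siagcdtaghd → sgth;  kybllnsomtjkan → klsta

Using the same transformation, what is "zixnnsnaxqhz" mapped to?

znnq

In each case the input is transformed by: keep one character in every 3, starting at position 1 (positions 1st, 4th, 7th, ...).
On "zixnnsnaxqhz" that produces "znnq".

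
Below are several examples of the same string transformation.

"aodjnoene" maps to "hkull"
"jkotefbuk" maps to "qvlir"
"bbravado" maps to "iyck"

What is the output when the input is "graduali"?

nhbs

Rule — shift every letter 7 places forward in the alphabet (wrapping around), then keep every other character starting from the first (positions 1st, 3rd, 5th, ...).
On "graduali" that produces "nhbs".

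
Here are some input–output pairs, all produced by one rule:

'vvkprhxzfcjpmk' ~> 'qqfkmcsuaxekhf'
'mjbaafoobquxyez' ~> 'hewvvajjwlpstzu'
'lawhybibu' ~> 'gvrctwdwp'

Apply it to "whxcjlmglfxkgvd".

Looking at the pairs, the operation is to shift every letter 5 places backward in the alphabet (wrapping around).
On "whxcjlmglfxkgvd" that produces "rcsxeghbgasfbqy".

rcsxeghbgasfbqy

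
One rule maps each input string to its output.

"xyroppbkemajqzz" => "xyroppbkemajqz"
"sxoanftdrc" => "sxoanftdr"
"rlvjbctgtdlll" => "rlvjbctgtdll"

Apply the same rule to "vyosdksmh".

Rule — delete the last character.
Doing the same to "vyosdksmh": "vyosdksm".

vyosdksm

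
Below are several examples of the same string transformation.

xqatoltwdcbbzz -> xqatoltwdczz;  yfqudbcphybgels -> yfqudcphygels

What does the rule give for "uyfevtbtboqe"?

Rule — remove every "b".
On "uyfevtbtboqe" that produces "uyfevttoqe".

uyfevttoqe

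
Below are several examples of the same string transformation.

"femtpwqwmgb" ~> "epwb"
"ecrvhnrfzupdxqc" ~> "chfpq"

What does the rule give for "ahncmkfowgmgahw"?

Rule — keep one character in every 3, starting at position 2 (positions 2nd, 5th, 8th, ...).
For "ahncmkfowgmgahw" the result is "hmomh".

hmomh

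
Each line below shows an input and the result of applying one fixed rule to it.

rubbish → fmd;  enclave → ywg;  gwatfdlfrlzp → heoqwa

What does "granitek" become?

The rule is to shift every letter 11 places forward in the alphabet (wrapping around), then keep every other character starting from the second (positions 2nd, 4th, 6th, ...).
Working it through for "granitek": intermediate "rclytepv", final "cyev".

cyev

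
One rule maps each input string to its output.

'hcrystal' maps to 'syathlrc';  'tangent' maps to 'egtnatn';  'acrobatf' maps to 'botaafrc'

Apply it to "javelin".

leniajv

Rule — move the first 3 characters to the end (rotate left by 3), then swap each adjacent pair of characters (1↔2, 3↔4, ...).
On "javelin": the first step gives "elinjav", and the second then gives "leniajv".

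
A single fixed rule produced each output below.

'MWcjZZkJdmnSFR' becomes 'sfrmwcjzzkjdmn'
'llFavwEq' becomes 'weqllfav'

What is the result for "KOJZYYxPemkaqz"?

aqzkojzyyxpemk

Rule — move the last 3 characters to the front (rotate right by 3), then convert every letter to lowercase.
"KOJZYYxPemkaqz" → "aqzKOJZYYxPemk" → "aqzkojzyyxpemk".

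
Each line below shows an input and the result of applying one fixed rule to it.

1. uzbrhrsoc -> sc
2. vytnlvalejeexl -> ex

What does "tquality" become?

The rule is to keep every other character starting from the first (positions 1st, 3rd, 5th, ...), then keep only the last 2 characters.
On "tquality": the first step gives "tult", and the second then gives "lt".

lt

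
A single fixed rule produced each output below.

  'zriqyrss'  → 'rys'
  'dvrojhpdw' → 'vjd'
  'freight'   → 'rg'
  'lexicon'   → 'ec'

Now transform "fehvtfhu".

The pattern: keep one character in every 3, starting at position 2 (positions 2nd, 5th, 8th, ...).
"fehvtfhu" → "etu".

etu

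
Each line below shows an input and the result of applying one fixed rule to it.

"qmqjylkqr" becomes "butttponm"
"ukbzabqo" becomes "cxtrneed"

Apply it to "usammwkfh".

The rule is to sort the characters into reverse alphabetical order, then shift every letter 3 places forward in the alphabet (wrapping around).
For "usammwkfh" the result is "zxvppnkid".

zxvppnkid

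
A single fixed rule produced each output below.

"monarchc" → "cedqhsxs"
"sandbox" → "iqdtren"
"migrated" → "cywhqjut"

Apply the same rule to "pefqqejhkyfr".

The pattern: shift every letter 10 places backward in the alphabet (wrapping around).
So "pefqqejhkyfr" becomes "fuvgguzxaovh".

fuvgguzxaovh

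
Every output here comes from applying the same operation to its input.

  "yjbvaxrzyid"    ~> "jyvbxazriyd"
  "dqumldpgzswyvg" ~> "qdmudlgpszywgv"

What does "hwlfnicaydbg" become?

whflinacdygb

Looking at the pairs, the operation is to swap each adjacent pair of characters (1↔2, 3↔4, ...).
So "hwlfnicaydbg" becomes "whflinacdygb".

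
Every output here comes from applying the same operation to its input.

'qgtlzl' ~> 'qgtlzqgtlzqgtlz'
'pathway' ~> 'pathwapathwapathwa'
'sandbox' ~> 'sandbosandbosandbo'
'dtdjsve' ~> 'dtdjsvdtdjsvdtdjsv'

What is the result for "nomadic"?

nomadinomadinomadi

Each output is the input with this applied: delete the last character, then write the whole string 3 times in a row.
For "nomadic", step one produces "nomadi"; step two turns that into "nomadinomadinomadi".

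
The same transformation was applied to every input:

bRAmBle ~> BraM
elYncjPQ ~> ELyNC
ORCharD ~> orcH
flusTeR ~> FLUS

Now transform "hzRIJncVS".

HZrijN

The rule is to flip the case of every letter, then delete the last 3 characters.
Working it through for "hzRIJncVS": intermediate "HZrijNCvs", final "HZrijN".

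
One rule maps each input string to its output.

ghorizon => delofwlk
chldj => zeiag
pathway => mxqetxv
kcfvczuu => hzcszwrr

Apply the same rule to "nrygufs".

The rule is to shift every letter 3 places backward in the alphabet (wrapping around).
"nrygufs" → "kovdrcp".

kovdrcp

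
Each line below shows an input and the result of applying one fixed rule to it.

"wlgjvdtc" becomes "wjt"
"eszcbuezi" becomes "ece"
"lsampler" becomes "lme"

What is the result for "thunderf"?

tnr

Rule — keep one character in every 3, starting at position 1 (positions 1st, 4th, 7th, ...).
Doing the same to "thunderf": "tnr".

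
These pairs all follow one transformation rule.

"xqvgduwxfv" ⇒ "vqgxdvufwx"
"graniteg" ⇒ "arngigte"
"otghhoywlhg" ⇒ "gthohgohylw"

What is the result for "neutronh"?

Rule — move the first 2 characters to the end (rotate left by 2), then take characters alternately from the front and the back (1st, last, 2nd, 2nd-last, ...).
On "neutronh": the first step gives "utronhne", and the second then gives "uetnrhon".

uetnrhon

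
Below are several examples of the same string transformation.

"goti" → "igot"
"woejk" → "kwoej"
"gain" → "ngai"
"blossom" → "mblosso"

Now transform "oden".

Each output is the input with this applied: move the last character to the front.
Doing the same to "oden": "node".

node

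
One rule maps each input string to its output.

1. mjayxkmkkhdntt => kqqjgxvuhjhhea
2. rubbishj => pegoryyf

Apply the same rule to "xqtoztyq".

qvnunqlw

The rule is to move the last 3 characters to the front (rotate right by 3), then shift every letter 3 places backward in the alphabet (wrapping around).
Working it through for "xqtoztyq": intermediate "tyqxqtoz", final "qvnunqlw".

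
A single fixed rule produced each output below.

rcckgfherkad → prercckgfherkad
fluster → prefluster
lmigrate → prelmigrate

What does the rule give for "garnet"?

Each output is the input with this applied: prepend "pre".
On "garnet" that produces "pregarnet".

pregarnet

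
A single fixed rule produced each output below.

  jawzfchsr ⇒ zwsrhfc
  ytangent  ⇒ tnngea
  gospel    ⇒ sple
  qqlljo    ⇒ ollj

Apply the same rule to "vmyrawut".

Looking at the pairs, the operation is to delete the first 2 characters, then sort the characters into reverse alphabetical order.
For "vmyrawut" the result is "ywutra".

ywutra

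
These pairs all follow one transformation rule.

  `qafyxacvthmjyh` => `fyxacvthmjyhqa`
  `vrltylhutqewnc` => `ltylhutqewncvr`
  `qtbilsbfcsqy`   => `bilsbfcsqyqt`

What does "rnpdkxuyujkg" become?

pdkxuyujkgrn

Looking at the pairs, the operation is to move the first 2 characters to the end (rotate left by 2).
Applying that to "rnpdkxuyujkg" gives "pdkxuyujkgrn".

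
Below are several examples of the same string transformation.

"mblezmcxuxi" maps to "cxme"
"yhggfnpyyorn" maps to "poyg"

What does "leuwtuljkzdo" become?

lzlw

The transformation: keep one character in every 3, starting at position 1 (positions 1st, 4th, 7th, ...), then move the first 2 characters to the end (rotate left by 2).
Working it through for "leuwtuljkzdo": intermediate "lwlz", final "lzlw".
(Check on "mblezmcxuxi": → "mecx" → "cxme" ✓)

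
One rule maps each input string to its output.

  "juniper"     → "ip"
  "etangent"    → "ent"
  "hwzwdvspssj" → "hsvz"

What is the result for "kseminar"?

In each case the input is transformed by: sort the characters into alphabetical order, then keep one character in every 3, starting at position 2 (positions 2nd, 5th, 8th, ...).
On "kseminar": the first step gives "aeikmnrs", and the second then gives "ems".
(Check on "etangent": → "aeegnntt" → "ent" ✓)

ems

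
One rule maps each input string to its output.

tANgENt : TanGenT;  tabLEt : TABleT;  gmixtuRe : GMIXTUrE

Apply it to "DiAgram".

dIaGRAM

In each case the input is transformed by: flip the case of every letter.
"DiAgram" → "dIaGRAM".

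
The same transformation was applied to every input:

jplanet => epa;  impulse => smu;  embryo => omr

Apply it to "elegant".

nlg

Each output is the input with this applied: keep every other character starting from the second (positions 2nd, 4th, 6th, ...), then move the last character to the front.
Working it through for "elegant": intermediate "lgn", final "nlg".
(Check on "impulse": → "mus" → "smu" ✓)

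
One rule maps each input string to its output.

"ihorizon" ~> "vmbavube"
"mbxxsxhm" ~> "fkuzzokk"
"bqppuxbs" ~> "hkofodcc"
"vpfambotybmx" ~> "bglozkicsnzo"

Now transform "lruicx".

The rule is to swap the front and back halves of the string, then shift every letter 13 places forward in the alphabet (wrapping around) — i.e. ROT13.
Working it through for "lruicx": intermediate "icxlru", final "vpkyeh".

vpkyeh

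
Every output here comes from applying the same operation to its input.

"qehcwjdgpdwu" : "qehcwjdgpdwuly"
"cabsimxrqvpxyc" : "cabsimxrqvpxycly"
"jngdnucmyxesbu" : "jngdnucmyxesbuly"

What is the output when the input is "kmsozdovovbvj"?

kmsozdovovbvjly

The pattern: append "ly".
Doing the same to "kmsozdovovbvj": "kmsozdovovbvjly".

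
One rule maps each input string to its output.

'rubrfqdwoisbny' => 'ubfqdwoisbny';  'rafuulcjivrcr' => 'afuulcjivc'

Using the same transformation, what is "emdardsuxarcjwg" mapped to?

emdadsuxacjwg

Each output is the input with this applied: remove every "r".
Doing the same to "emdardsuxarcjwg": "emdadsuxacjwg".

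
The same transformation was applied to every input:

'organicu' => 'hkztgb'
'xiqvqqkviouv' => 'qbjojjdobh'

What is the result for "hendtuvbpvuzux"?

axgwmnouions

The pattern: shift every letter 7 places backward in the alphabet (wrapping around), then delete the last 2 characters.
Working it through for "hendtuvbpvuzux": intermediate "axgwmnouionsnq", final "axgwmnouions".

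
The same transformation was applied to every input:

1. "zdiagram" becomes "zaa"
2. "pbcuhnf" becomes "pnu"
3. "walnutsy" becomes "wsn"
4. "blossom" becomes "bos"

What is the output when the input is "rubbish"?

Looking at the pairs, the operation is to take characters alternately from the front and the back (1st, last, 2nd, 2nd-last, ...), then keep one character in every 3, starting at position 1 (positions 1st, 4th, 7th, ...).
Applying both steps to "rubbish": "rhusbib", then "rsb".

rsb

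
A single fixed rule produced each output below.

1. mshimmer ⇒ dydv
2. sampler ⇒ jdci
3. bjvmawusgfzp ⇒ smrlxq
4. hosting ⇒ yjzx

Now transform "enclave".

vtrv

The pattern: shift every letter 9 places backward in the alphabet (wrapping around), then keep every other character starting from the first (positions 1st, 3rd, 5th, ...).
For "enclave", step one produces "vetcrmv"; step two turns that into "vtrv".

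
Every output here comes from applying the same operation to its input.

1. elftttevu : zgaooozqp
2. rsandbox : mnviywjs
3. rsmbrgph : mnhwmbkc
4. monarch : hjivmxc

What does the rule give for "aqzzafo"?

vluuvaj

In each case the input is transformed by: shift every letter 5 places backward in the alphabet (wrapping around).
For "aqzzafo" the result is "vluuvaj".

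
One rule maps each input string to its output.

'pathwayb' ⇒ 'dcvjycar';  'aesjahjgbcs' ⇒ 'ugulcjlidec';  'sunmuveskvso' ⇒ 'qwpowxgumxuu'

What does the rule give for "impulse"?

gorwnuk

Looking at the pairs, the operation is to shift every letter 2 places forward in the alphabet (wrapping around), then swap the first and last characters.
For "impulse" the result is "gorwnuk".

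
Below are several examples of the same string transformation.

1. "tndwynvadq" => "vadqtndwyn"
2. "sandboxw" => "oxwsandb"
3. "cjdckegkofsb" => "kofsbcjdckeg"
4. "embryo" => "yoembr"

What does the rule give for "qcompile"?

Each output is the input with this applied: move the first character to the end, then swap the front and back halves of the string.
Starting from "qcompile": after the first operation, "compileq"; after the second, "ileqcomp".

ileqcomp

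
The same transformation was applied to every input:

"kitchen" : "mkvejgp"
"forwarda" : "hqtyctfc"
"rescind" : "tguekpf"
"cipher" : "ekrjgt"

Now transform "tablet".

vcdngv

In each case the input is transformed by: shift every letter 2 places forward in the alphabet (wrapping around).
On "tablet" that produces "vcdngv".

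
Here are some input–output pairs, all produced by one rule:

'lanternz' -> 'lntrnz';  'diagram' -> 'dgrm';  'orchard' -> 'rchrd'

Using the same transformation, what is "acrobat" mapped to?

Each output is the input with this applied: remove every vowel.
"acrobat" → "crbt".

crbt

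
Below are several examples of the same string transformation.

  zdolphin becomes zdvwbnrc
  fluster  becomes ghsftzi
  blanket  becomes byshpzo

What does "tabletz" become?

Each output is the input with this applied: shift every letter 12 places backward in the alphabet (wrapping around), then move the first 3 characters to the end (rotate left by 3).
"tabletz" → "zshnhop".
(Check on "zdolphin": → "nrczdvwb" → "zdvwbnrc" ✓)

zshnhop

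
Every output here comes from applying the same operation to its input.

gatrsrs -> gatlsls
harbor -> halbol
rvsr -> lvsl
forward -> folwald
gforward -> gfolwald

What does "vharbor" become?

Rule — replace every "r" with "l".
On "vharbor" that produces "vhalbol".

vhalbol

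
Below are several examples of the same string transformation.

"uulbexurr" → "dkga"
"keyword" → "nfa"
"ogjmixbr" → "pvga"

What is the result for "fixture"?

Rule — shift every letter 9 places forward in the alphabet (wrapping around), then keep every other character starting from the second (positions 2nd, 4th, 6th, ...).
On "fixture": the first step gives "orgcdan", and the second then gives "rca".

rca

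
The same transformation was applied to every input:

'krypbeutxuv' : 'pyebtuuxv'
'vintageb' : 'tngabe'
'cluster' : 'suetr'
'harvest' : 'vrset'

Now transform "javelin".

Rule — swap each adjacent pair of characters (1↔2, 3↔4, ...), then delete the first 2 characters.
Starting from "javelin": after the first operation, "ajeviln"; after the second, "eviln".

eviln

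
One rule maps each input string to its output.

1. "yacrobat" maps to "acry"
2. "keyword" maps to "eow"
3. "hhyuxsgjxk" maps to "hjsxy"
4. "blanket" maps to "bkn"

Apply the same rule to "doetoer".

eor

The pattern: sort the characters into alphabetical order, then keep every other character starting from the second (positions 2nd, 4th, 6th, ...).
On "doetoer": the first step gives "deeoort", and the second then gives "eor".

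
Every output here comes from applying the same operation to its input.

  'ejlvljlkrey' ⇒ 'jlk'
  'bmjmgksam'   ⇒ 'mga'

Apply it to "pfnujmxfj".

fjf

In each case the input is transformed by: delete the last character, then keep one character in every 3, starting at position 2 (positions 2nd, 5th, 8th, ...).
Working it through for "pfnujmxfj": intermediate "pfnujmxf", final "fjf".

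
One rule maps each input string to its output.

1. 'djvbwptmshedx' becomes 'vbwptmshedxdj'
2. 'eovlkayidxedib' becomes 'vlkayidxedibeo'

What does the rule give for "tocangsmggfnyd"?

The transformation: move the first 2 characters to the end (rotate left by 2).
For "tocangsmggfnyd" the result is "cangsmggfnydto".

cangsmggfnydto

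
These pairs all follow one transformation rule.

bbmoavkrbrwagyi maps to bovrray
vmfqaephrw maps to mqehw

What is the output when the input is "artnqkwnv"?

Each output is the input with this applied: keep every other character starting from the second (positions 2nd, 4th, 6th, ...).
Doing the same to "artnqkwnv": "rnkn".

rnkn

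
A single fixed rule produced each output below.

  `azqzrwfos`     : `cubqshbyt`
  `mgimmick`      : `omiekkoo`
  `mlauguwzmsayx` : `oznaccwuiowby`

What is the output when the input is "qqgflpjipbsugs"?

susiiwhundrrlk

In each case the input is transformed by: shift every letter 2 places forward in the alphabet (wrapping around), then take characters alternately from the front and the back (1st, last, 2nd, 2nd-last, ...).
Applying both steps to "qqgflpjipbsugs": "ssihnrlkrduwiu", then "susiiwhundrrlk".
(Check on "mgimmick": → "oikookem" → "omiekkoo" ✓)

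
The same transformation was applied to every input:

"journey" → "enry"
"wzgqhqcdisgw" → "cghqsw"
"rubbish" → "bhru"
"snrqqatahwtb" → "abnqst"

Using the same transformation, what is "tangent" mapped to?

agnt

What's happening: sort the characters into alphabetical order, then keep every other character starting from the first (positions 1st, 3rd, 5th, ...).
On "tangent": the first step gives "aegnntt", and the second then gives "agnt".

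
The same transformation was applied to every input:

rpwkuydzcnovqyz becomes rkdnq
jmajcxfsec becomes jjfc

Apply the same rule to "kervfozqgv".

kvzv

Rule — keep one character in every 3, starting at position 1 (positions 1st, 4th, 7th, ...).
So "kervfozqgv" becomes "kvzv".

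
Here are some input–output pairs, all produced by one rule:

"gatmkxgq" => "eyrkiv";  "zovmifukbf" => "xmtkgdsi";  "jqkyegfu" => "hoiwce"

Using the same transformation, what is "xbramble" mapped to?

Each output is the input with this applied: shift every letter 2 places backward in the alphabet (wrapping around), then delete the last 2 characters.
Working it through for "xbramble": intermediate "vzpykzjc", final "vzpykz".
(Check on "jqkyegfu": → "hoiwceds" → "hoiwce" ✓)

vzpykz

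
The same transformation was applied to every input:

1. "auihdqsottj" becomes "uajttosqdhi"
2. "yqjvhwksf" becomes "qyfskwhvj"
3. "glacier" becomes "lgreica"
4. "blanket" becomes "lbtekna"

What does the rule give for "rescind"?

erdnics

The transformation: reverse the string, then move the last 2 characters to the front (rotate right by 2).
Applying that to "rescind" gives "erdnics".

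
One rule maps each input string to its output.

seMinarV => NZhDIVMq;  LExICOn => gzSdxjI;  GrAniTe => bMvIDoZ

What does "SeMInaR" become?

nZhdIVm

In each case the input is transformed by: flip the case of every letter, then shift every letter 5 places backward in the alphabet (wrapping around).
On "SeMInaR": the first step gives "sEmiNAr", and the second then gives "nZhdIVm".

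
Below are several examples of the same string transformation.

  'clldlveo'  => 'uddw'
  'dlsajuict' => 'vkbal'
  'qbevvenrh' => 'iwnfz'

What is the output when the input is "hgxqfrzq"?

zpxr

Each output is the input with this applied: shift every letter 8 places backward in the alphabet (wrapping around), then keep every other character starting from the first (positions 1st, 3rd, 5th, ...).
Applying both steps to "hgxqfrzq": "zypixjri", then "zpxr".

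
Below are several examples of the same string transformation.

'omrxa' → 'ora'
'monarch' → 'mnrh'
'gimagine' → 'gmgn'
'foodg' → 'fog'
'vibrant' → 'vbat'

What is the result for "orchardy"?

ocad

Each output is the input with this applied: keep every other character starting from the first (positions 1st, 3rd, 5th, ...).
Doing the same to "orchardy": "ocad".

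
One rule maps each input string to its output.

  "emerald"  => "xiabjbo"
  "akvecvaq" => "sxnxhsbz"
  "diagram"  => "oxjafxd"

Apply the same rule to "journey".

kbvglro

Looking at the pairs, the operation is to shift every letter 3 places backward in the alphabet (wrapping around), then move the last 3 characters to the front (rotate right by 3).
For "journey", step one produces "glrokbv"; step two turns that into "kbvglro".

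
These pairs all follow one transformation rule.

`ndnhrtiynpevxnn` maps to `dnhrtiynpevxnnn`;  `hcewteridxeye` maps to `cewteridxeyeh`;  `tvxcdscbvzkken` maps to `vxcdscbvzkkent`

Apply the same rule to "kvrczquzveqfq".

Looking at the pairs, the operation is to move the first character to the end.
Doing the same to "kvrczquzveqfq": "vrczquzveqfqk".

vrczquzveqfqk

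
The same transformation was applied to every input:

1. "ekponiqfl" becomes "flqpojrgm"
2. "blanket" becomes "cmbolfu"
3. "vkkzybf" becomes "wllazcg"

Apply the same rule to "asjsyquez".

In each case the input is transformed by: shift every letter 1 place forward in the alphabet (wrapping around).
"asjsyquez" → "btktzrvfa".

btktzrvfa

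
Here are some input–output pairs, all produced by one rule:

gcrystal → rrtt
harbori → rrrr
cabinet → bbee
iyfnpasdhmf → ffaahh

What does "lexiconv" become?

xxoo

The rule is to keep one character in every 3, starting at position 3 (positions 3rd, 6th, 9th, ...), then double every character.
For "lexiconv", step one produces "xo"; step two turns that into "xxoo".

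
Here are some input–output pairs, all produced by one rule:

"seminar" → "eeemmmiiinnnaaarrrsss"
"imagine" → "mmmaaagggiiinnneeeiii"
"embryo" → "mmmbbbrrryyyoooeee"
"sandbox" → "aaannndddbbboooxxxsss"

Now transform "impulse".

mmmpppuuulllssseeeiii

The rule is to repeat every character 3 times, then move the first 3 characters to the end (rotate left by 3).
For "impulse", step one produces "iiimmmpppuuulllssseee"; step two turns that into "mmmpppuuulllssseeeiii".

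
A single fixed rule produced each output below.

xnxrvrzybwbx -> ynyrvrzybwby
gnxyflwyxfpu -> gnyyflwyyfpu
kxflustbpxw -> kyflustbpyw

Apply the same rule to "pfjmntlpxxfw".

pfjmntlpyyfw

In each case the input is transformed by: replace every "x" with "y".
On "pfjmntlpxxfw" that produces "pfjmntlpyyfw".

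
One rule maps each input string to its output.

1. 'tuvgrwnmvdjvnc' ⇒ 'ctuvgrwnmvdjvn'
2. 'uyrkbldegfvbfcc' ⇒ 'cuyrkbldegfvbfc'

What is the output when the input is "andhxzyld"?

dandhxzyl

The rule is to move the last character to the front.
So "andhxzyld" becomes "dandhxzyl".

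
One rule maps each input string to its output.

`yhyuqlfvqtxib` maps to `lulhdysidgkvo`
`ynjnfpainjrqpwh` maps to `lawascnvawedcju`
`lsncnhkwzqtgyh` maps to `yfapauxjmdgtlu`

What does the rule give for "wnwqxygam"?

jajdkltnz

What's happening: shift every letter 13 places forward in the alphabet (wrapping around) — i.e. ROT13.
For "wnwqxygam" the result is "jajdkltnz".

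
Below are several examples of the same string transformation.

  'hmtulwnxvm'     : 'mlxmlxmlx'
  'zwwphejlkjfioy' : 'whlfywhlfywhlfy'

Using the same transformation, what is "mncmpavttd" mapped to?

nptnptnpt

Rule — keep one character in every 3, starting at position 2 (positions 2nd, 5th, 8th, ...), then write the whole string 3 times in a row.
Starting from "mncmpavttd": after the first operation, "npt"; after the second, "nptnptnpt".
(Check on "hmtulwnxvm": → "mlx" → "mlxmlxmlx" ✓)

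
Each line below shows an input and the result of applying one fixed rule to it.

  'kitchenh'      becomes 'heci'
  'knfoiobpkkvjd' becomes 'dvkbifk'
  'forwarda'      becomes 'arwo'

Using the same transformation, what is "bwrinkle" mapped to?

ekiw

The pattern: reverse the string, then keep every other character starting from the first (positions 1st, 3rd, 5th, ...).
Doing the same to "bwrinkle": "ekiw".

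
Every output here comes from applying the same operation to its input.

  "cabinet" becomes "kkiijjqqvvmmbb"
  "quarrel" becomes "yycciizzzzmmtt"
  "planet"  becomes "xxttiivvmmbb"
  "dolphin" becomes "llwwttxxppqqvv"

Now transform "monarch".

uuwwvviizzkkpp

Each output is the input with this applied: shift every letter 8 places forward in the alphabet (wrapping around), then double every character.
Doing the same to "monarch": "uuwwvviizzkkpp".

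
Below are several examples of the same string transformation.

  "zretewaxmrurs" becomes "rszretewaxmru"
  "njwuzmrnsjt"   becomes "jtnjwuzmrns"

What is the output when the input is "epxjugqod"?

odepxjugq

Each output is the input with this applied: move the last 2 characters to the front (rotate right by 2).
On "epxjugqod" that produces "odepxjugq".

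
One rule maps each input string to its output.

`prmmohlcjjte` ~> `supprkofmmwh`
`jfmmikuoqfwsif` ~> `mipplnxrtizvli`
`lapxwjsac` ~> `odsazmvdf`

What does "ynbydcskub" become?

bqebgfvnxe

Each output is the input with this applied: shift every letter 3 places forward in the alphabet (wrapping around).
Doing the same to "ynbydcskub": "bqebgfvnxe".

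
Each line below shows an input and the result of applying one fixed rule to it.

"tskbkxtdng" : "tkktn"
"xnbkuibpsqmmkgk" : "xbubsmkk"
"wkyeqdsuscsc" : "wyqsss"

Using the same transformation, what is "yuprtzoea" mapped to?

The transformation: keep every other character starting from the first (positions 1st, 3rd, 5th, ...).
For "yuprtzoea" the result is "yptoa".

yptoa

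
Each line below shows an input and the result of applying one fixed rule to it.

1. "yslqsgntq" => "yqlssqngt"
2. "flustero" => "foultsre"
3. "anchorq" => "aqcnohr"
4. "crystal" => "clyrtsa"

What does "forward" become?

In each case the input is transformed by: move the last character to the front, then swap each adjacent pair of characters (1↔2, 3↔4, ...).
On "forward": the first step gives "dforwar", and the second then gives "fdroawr".

fdroawr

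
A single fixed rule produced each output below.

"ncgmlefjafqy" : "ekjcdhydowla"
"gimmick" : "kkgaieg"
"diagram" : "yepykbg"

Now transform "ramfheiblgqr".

kdfcgzjeoppy

The transformation: move the first 2 characters to the end (rotate left by 2), then shift every letter 2 places backward in the alphabet (wrapping around).
"ramfheiblgqr" → "mfheiblgqrra" → "kdfcgzjeoppy".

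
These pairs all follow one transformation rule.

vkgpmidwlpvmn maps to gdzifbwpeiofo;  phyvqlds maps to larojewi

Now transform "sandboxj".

In each case the input is transformed by: swap the first and last characters, then shift every letter 7 places backward in the alphabet (wrapping around).
For "sandboxj" the result is "ctgwuhql".
(Check on "vkgpmidwlpvmn": → "nkgpmidwlpvmv" → "gdzifbwpeiofo" ✓)

ctgwuhql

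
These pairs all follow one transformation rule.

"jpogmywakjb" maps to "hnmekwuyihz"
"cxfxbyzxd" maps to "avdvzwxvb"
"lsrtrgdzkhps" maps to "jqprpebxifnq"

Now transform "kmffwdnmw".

Looking at the pairs, the operation is to shift every letter 2 places backward in the alphabet (wrapping around).
For "kmffwdnmw" the result is "ikddublku".

ikddublku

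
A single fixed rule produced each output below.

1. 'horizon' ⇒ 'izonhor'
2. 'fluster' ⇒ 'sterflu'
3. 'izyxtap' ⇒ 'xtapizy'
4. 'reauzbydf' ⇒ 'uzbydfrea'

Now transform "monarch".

archmon

The pattern: move the first 3 characters to the end (rotate left by 3).
Applying that to "monarch" gives "archmon".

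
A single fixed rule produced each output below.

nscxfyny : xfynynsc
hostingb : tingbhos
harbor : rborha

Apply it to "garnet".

rnetga

The transformation: move the last character to the front, then swap the front and back halves of the string.
Working it through for "garnet": intermediate "tgarne", final "rnetga".
(Check on "hostingb": → "bhosting" → "tingbhos" ✓)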